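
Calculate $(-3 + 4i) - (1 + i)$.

(-3 - 1) + (4 - 1)i = -4 + 3i


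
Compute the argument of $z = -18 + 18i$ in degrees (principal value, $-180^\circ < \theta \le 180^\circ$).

θ = arctan(b/a) = arctan(18/-18) (quadrant-adjusted) = 135°


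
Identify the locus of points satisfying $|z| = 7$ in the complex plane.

|z| = 7 means sqrt(x^2 + y^2) = 7
This is a circle of radius 7 centered at the origin


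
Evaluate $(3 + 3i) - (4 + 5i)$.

(3 - 4) + (3 - 5)i = -1 - 2i


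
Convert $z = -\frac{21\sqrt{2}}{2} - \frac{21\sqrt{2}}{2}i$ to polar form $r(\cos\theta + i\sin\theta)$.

r = |z| = sqrt(a^2 + b^2) = sqrt((-21*sqrt(2)/2)^2 + (-21*sqrt(2)/2)^2) = sqrt(441/2 + 441/2) = sqrt(441) = 21
θ = arctan(b/a) = arctan(-14.8492/-14.8492) (quadrant-adjusted) = 225°
z = 21(cos 225° + i sin 225°)


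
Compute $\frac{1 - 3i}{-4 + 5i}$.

Multiply numerator and denominator by conjugate (-4 - 5i):
= (1 - 3i)(-4 - 5i) / ((-4)^2 + 5^2)
= (-19 + 7i) / 41
= -19/41 + (7/41)i


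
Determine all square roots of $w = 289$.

|w| = 289, arg(w) = 0°
Root modulus = 289^(1/2) = 17
Root arguments: θ_k = (0° + 360°k)/2 for k = 0, 1, ..., 1
Roots: 17, -17


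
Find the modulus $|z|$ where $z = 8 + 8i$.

|z| = sqrt(a^2 + b^2) = sqrt(8^2 + 8^2) = sqrt(128) = sqrt(128)


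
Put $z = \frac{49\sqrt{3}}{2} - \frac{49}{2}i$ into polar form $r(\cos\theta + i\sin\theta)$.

r = |z| = sqrt(a^2 + b^2) = sqrt((49*sqrt(3)/2)^2 + (-49/2)^2) = sqrt(7203/4 + 2401/4) = sqrt(2401) = 49
θ = arctan(b/a) = arctan(-24.5/42.4352) (quadrant-adjusted) = 330°
z = 49(cos 330° + i sin 330°)


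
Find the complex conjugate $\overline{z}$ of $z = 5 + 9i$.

If z = a + bi, then conjugate(z) = a - bi
conjugate(5 + 9i) = 5 - 9i


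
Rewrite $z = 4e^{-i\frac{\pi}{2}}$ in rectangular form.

a = r cos θ = 4 * 0 = 0
b = r sin θ = 4 * -1 = -4
z = -4i


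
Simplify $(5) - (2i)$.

(5 - 0) + (0 - 2)i = 5 - 2i


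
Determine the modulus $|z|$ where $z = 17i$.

|z| = sqrt(a^2 + b^2) = sqrt(0^2 + 17^2) = sqrt(289) = 17


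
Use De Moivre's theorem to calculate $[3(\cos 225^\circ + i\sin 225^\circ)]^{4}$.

By De Moivre: z^n = r^n(cos(nθ) + i sin(nθ))
= 3^4(cos(4*225°) + i sin(4*225°))
= 81(cos 180° + i sin 180°)
= -81


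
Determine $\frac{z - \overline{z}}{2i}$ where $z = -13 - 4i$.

z - conjugate(z) = 2bi
(z - conjugate(z))/(2i) = 2bi/(2i) = b = -4


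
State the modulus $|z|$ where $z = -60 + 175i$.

|z| = sqrt(a^2 + b^2) = sqrt((-60)^2 + 175^2) = sqrt(34225) = 185


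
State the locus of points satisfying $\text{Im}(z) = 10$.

Im(z) = y where z = x + yi; the equation y = 10 is satisfied by all points with that y-coordinate
Locus: Horizontal line y = 10


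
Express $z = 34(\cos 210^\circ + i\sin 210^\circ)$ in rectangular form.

a = r cos θ = 34 * -sqrt(3)/2 = -17*sqrt(3)
b = r sin θ = 34 * -1/2 = -17
z = -17*sqrt(3) - 17i


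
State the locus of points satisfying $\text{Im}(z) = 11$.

Im(z) = y where z = x + yi; the equation y = 11 is satisfied by all points with that y-coordinate
Locus: Horizontal line y = 11


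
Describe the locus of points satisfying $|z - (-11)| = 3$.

|z - z0| = r describes a circle centered at z0 with radius r
Here z0 = -11 and r = 3
Locus: Circle centered at (-11, 0) with radius 3


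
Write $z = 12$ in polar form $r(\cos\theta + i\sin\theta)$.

r = |z| = sqrt(a^2 + b^2) = sqrt((12)^2 + (0)^2) = sqrt(144 + 0) = sqrt(144) = 12
b = 0 and a > 0, so z lies on the positive real axis: θ = 0°
z = 12(cos 0° + i sin 0°)


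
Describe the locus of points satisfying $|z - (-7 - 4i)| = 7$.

|z - z0| = r describes a circle centered at z0 with radius r
Here z0 = -7 - 4i and r = 7
Locus: Circle centered at (-7, -4) with radius 7


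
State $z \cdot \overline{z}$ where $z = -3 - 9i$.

z * conjugate(z) = |z|^2 = a^2 + b^2
= (-3)^2 + (-9)^2 = 90


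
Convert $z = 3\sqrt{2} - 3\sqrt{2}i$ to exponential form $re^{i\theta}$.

r = |z| = sqrt((3*sqrt(2))^2 + (-3*sqrt(2))^2) = sqrt(18 + 18) = sqrt(36) = 6
θ = arctan(b/a) = arctan(-4.2426/4.2426) (quadrant-adjusted) = -45° = -π/4
z = 6e^(-i*π/4)


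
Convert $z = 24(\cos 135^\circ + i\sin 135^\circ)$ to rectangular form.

a = r cos θ = 24 * -sqrt(2)/2 = -12*sqrt(2)
b = r sin θ = 24 * sqrt(2)/2 = 12*sqrt(2)
z = -12*sqrt(2) + 12*sqrt(2)i


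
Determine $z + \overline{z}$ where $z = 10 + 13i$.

z + conjugate(z) = (a + bi) + (a - bi) = 2a
= 2 * 10 = 20


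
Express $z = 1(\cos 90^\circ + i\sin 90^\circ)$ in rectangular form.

a = r cos θ = 1 * 0 = 0
b = r sin θ = 1 * 1 = 1
z = i


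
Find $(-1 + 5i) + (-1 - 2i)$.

(-1 + (-1)) + (5 + (-2))i = -2 + 3i


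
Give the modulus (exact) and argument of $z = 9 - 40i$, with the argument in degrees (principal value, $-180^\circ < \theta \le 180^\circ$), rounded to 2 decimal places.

|z| = sqrt(9^2 + (-40)^2) = 41
arg(z) = arctan(b/a) = arctan(-40/9) (quadrant-adjusted) = -77.32°


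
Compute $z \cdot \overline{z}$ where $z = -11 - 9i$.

z * conjugate(z) = |z|^2 = a^2 + b^2
= (-11)^2 + (-9)^2 = 202


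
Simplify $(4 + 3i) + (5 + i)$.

(4 + 5) + (3 + 1)i = 9 + 4i


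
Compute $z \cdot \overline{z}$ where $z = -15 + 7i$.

z * conjugate(z) = |z|^2 = a^2 + b^2
= (-15)^2 + 7^2 = 274


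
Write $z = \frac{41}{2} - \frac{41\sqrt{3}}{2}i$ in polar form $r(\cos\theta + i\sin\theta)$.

r = |z| = sqrt(a^2 + b^2) = sqrt((41/2)^2 + (-41*sqrt(3)/2)^2) = sqrt(1681/4 + 5043/4) = sqrt(1681) = 41
θ = arctan(b/a) = arctan(-35.507/20.5) (quadrant-adjusted) = 300°
z = 41(cos 300° + i sin 300°)


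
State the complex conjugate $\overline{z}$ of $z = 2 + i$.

If z = a + bi, then conjugate(z) = a - bi
conjugate(2 + i) = 2 - i


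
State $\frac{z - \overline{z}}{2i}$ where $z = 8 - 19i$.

z - conjugate(z) = 2bi
(z - conjugate(z))/(2i) = 2bi/(2i) = b = -19


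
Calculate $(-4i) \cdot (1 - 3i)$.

(a1*a2 - b1*b2) + (a1*b2 + b1*a2)i
= (0 - 12) + (0 + (-4))i
= -12 - 4i


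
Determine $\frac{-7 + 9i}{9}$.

Divisor is real, so divide each part by 9:
= -7/9 + i


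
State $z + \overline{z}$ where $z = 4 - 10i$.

z + conjugate(z) = (a + bi) + (a - bi) = 2a
= 2 * 4 = 8


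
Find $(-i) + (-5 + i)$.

(0 + (-5)) + (-1 + 1)i = -5


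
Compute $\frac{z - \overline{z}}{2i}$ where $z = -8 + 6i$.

z - conjugate(z) = 2bi
(z - conjugate(z))/(2i) = 2bi/(2i) = b = 6


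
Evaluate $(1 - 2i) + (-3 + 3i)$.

(1 + (-3)) + (-2 + 3)i = -2 + i


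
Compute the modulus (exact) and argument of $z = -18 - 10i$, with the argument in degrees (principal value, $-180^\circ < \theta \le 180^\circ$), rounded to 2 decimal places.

|z| = sqrt((-18)^2 + (-10)^2) = sqrt(424)
arg(z) = arctan(b/a) = arctan(-10/-18) (quadrant-adjusted) = -150.95°


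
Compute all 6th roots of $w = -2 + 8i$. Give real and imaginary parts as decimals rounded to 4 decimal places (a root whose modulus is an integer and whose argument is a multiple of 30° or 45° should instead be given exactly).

|w| = sqrt(68) ≈ 8.246211, arg(w) ≈ 104.036243°
Root modulus = sqrt(68)^(1/6) ≈ 1.421376
Root arguments: θ_k = (arg(w) + 360°k)/6 for k = 0, 1, ..., 5
Compute each root as (root modulus)(cos θ_k + i sin θ_k) using full-precision intermediates, then round to 4 decimal places.
Roots: 1.3568 + 0.4236i, 0.3115 + 1.3868i, -1.0453 + 0.9632i, -1.3568 - 0.4236i, -0.3115 - 1.3868i, 1.0453 - 0.9632i


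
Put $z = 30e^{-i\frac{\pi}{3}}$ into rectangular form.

a = r cos θ = 30 * 1/2 = 15
b = r sin θ = 30 * -sqrt(3)/2 = -15*sqrt(3)
z = 15 - 15*sqrt(3)i


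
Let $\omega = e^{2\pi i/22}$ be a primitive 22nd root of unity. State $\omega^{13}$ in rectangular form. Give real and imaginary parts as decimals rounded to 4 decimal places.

ω^13 = e^(2πi·13/22) = e^(i·13π/11)
= cos(13π/11) + i sin(13π/11)
= -0.8413 - 0.5406i


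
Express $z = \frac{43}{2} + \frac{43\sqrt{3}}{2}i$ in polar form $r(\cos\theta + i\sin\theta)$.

r = |z| = sqrt(a^2 + b^2) = sqrt((43/2)^2 + (43*sqrt(3)/2)^2) = sqrt(1849/4 + 5547/4) = sqrt(1849) = 43
θ = arctan(b/a) = arctan(37.2391/21.5) (quadrant-adjusted) = 60°
z = 43(cos 60° + i sin 60°)


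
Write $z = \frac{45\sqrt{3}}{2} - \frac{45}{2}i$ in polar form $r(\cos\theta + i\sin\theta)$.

r = |z| = sqrt(a^2 + b^2) = sqrt((45*sqrt(3)/2)^2 + (-45/2)^2) = sqrt(6075/4 + 2025/4) = sqrt(2025) = 45
θ = arctan(b/a) = arctan(-22.5/38.9711) (quadrant-adjusted) = 330°
z = 45(cos 330° + i sin 330°)


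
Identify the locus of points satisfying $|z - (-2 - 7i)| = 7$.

|z - z0| = r describes a circle centered at z0 with radius r
Here z0 = -2 - 7i and r = 7
Locus: Circle centered at (-2, -7) with radius 7


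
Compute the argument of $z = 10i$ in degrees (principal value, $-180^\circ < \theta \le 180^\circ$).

a = 0 and b > 0, so z lies on the positive imaginary axis: θ = 90°


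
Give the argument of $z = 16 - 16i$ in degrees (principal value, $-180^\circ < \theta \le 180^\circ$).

θ = arctan(b/a) = arctan(-16/16) (quadrant-adjusted) = -45°


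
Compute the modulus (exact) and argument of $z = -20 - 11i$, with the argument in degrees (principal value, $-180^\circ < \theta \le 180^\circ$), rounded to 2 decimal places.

|z| = sqrt((-20)^2 + (-11)^2) = sqrt(521)
arg(z) = arctan(b/a) = arctan(-11/-20) (quadrant-adjusted) = -151.19°


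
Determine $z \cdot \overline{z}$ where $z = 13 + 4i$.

z * conjugate(z) = |z|^2 = a^2 + b^2
= 13^2 + 4^2 = 185


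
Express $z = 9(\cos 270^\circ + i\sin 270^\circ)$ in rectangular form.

a = r cos θ = 9 * 0 = 0
b = r sin θ = 9 * -1 = -9
z = -9i


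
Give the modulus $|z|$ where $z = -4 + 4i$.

|z| = sqrt(a^2 + b^2) = sqrt((-4)^2 + 4^2) = sqrt(32) = sqrt(32)


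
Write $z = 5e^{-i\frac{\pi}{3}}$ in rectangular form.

a = r cos θ = 5 * 1/2 = 5/2
b = r sin θ = 5 * -sqrt(3)/2 = -5*sqrt(3)/2
z = 5/2 - (5*sqrt(3)/2)i


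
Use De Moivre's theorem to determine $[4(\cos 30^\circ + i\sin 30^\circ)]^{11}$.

By De Moivre: z^n = r^n(cos(nθ) + i sin(nθ))
= 4^11(cos(11*30°) + i sin(11*30°))
= 4194304(cos 330° + i sin 330°)
= 2097152*sqrt(3) - 2097152i


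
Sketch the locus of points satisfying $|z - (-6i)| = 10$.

|z - z0| = r describes a circle centered at z0 with radius r
Here z0 = -6i and r = 10
Locus: Circle centered at (0, -6) with radius 10


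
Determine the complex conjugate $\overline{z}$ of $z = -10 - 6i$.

If z = a + bi, then conjugate(z) = a - bi
conjugate(-10 - 6i) = -10 + 6i


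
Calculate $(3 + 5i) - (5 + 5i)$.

(3 - 5) + (5 - 5)i = -2


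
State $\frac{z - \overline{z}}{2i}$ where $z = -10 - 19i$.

z - conjugate(z) = 2bi
(z - conjugate(z))/(2i) = 2bi/(2i) = b = -19


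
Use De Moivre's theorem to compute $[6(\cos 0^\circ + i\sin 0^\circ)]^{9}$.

By De Moivre: z^n = r^n(cos(nθ) + i sin(nθ))
= 6^9(cos(9*0°) + i sin(9*0°))
= 10077696(cos 0° + i sin 0°)
= 10077696


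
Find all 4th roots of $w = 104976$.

|w| = 104976, arg(w) = 0°
Root modulus = 104976^(1/4) = 18
Root arguments: θ_k = (0° + 360°k)/4 for k = 0, 1, ..., 3
Roots: 18, 18i, -18, -18i


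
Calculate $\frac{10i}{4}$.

Divisor is real, so divide each part by 4:
= 0 + (5/2)i


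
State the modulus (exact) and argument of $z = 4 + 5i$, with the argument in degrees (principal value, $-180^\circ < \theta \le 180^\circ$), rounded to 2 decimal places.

|z| = sqrt(4^2 + 5^2) = sqrt(41)
arg(z) = arctan(b/a) = arctan(5/4) (quadrant-adjusted) = 51.34°


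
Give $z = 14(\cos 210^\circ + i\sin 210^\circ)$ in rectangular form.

a = r cos θ = 14 * -sqrt(3)/2 = -7*sqrt(3)
b = r sin θ = 14 * -1/2 = -7
z = -7*sqrt(3) - 7i


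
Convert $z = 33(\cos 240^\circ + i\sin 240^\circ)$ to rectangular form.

a = r cos θ = 33 * -1/2 = -33/2
b = r sin θ = 33 * -sqrt(3)/2 = -33*sqrt(3)/2
z = -33/2 - (33*sqrt(3)/2)i


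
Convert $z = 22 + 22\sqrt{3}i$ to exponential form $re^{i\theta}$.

r = |z| = sqrt((22)^2 + (22*sqrt(3))^2) = sqrt(484 + 1452) = sqrt(1936) = 44
θ = arctan(b/a) = arctan(38.1051/22) (quadrant-adjusted) = 60° = π/3
z = 44e^(i*π/3)


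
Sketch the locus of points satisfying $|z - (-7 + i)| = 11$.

|z - z0| = r describes a circle centered at z0 with radius r
Here z0 = -7 + i and r = 11
Locus: Circle centered at (-7, 1) with radius 11


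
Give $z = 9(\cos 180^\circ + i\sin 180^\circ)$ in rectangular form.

a = r cos θ = 9 * -1 = -9
b = r sin θ = 9 * 0 = 0
z = -9


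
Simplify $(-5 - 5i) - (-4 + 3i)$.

(-5 - (-4)) + (-5 - 3)i = -1 - 8i


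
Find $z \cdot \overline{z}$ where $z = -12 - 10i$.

z * conjugate(z) = |z|^2 = a^2 + b^2
= (-12)^2 + (-10)^2 = 244


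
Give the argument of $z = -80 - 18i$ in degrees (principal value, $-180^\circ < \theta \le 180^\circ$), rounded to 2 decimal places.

θ = arctan(b/a) = arctan(-18/-80) (quadrant-adjusted) = -167.32°


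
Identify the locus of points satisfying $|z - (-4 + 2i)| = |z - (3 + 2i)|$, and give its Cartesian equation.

|z - z1| = |z - z2| means z is equidistant from z1 and z2,
i.e. the perpendicular bisector of the segment from (-4, 2) to (3, 2) (midpoint (-1/2, 2)).
With z = x + yi, square both sides:
(x - (-4))^2 + (y - 2)^2 = (x - 3)^2 + (y - 2)^2
The x^2 and y^2 terms cancel: 14x + 0y = 13 - 20 = -7
Simplify: x = -1/2
Locus: Perpendicular bisector of the segment from (-4, 2) to (3, 2): the line x = -1/2


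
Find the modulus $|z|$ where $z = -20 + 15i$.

|z| = sqrt(a^2 + b^2) = sqrt((-20)^2 + 15^2) = sqrt(625) = 25


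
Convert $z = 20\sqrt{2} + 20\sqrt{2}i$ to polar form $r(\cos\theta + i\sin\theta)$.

r = |z| = sqrt(a^2 + b^2) = sqrt((20*sqrt(2))^2 + (20*sqrt(2))^2) = sqrt(800 + 800) = sqrt(1600) = 40
θ = arctan(b/a) = arctan(28.2843/28.2843) (quadrant-adjusted) = 45°
z = 40(cos 45° + i sin 45°)


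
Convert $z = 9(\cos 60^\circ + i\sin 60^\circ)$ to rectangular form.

a = r cos θ = 9 * 1/2 = 9/2
b = r sin θ = 9 * sqrt(3)/2 = 9*sqrt(3)/2
z = 9/2 + (9*sqrt(3)/2)i


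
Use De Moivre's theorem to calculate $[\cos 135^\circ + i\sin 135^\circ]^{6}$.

By De Moivre: z^n = r^n(cos(nθ) + i sin(nθ))
= 1^6(cos(6*135°) + i sin(6*135°))
= 1(cos 90° + i sin 90°)
= i


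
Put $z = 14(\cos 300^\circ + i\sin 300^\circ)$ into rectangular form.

a = r cos θ = 14 * 1/2 = 7
b = r sin θ = 14 * -sqrt(3)/2 = -7*sqrt(3)
z = 7 - 7*sqrt(3)i


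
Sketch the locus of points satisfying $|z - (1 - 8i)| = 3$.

|z - z0| = r describes a circle centered at z0 with radius r
Here z0 = 1 - 8i and r = 3
Locus: Circle centered at (1, -8) with radius 3


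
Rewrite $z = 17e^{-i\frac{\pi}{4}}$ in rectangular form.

a = r cos θ = 17 * sqrt(2)/2 = 17*sqrt(2)/2
b = r sin θ = 17 * -sqrt(2)/2 = -17*sqrt(2)/2
z = 17*sqrt(2)/2 - (17*sqrt(2)/2)i


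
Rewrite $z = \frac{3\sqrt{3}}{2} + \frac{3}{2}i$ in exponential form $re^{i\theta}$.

r = |z| = sqrt((3*sqrt(3)/2)^2 + (3/2)^2) = sqrt(27/4 + 9/4) = sqrt(9) = 3
θ = arctan(b/a) = arctan(1.5/2.5981) (quadrant-adjusted) = 30° = π/6
z = 3e^(i*π/6)


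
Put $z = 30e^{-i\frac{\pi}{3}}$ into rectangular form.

a = r cos θ = 30 * 1/2 = 15
b = r sin θ = 30 * -sqrt(3)/2 = -15*sqrt(3)
z = 15 - 15*sqrt(3)i


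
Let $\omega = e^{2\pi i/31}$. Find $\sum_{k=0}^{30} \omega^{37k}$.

Let ζ = ω^37 = e^(2πi·37/31). Since 31 ∤ 37, ζ ≠ 1.
Sum = Σ_{k=0}^{30} ζ^k = (ζ^31 - 1)/(ζ - 1) = (ω^{37·31} - 1)/(ζ - 1) = (1 - 1)/(ζ - 1) = 0


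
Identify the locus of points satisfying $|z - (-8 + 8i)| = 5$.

|z - z0| = r describes a circle centered at z0 with radius r
Here z0 = -8 + 8i and r = 5
Locus: Circle centered at (-8, 8) with radius 5


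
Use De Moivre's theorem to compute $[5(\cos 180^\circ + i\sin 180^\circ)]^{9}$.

By De Moivre: z^n = r^n(cos(nθ) + i sin(nθ))
= 5^9(cos(9*180°) + i sin(9*180°))
= 1953125(cos 180° + i sin 180°)
= -1953125


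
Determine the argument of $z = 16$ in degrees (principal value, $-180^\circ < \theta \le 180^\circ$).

b = 0 and a > 0, so z lies on the positive real axis: θ = 0°


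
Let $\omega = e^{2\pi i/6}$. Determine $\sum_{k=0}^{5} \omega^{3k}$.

Let ζ = ω^3 = e^(2πi·3/6). Since 6 ∤ 3, ζ ≠ 1.
Sum = Σ_{k=0}^{5} ζ^k = (ζ^6 - 1)/(ζ - 1) = (ω^{3·6} - 1)/(ζ - 1) = (1 - 1)/(ζ - 1) = 0


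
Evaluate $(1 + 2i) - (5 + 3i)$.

(1 - 5) + (2 - 3)i = -4 - i


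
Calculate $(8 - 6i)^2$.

(a + bi)^2 = a^2 - b^2 + 2abi
= 8^2 - (-6)^2 + 2*8*(-6)i
= 28 - 96i


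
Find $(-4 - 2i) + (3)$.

(-4 + 3) + (-2 + 0)i = -1 - 2i


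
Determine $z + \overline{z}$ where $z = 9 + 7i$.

z + conjugate(z) = (a + bi) + (a - bi) = 2a
= 2 * 9 = 18


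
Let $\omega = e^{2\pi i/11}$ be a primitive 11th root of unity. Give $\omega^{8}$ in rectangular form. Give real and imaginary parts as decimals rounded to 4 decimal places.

ω^8 = e^(2πi·8/11) = e^(i·16π/11)
= cos(16π/11) + i sin(16π/11)
= -0.1423 - 0.9898i


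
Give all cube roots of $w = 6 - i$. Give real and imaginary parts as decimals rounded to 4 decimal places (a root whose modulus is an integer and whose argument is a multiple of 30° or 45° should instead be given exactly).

|w| = sqrt(37) ≈ 6.082763, arg(w) ≈ 350.537678°
Root modulus = sqrt(37)^(1/3) ≈ 1.825437
Root arguments: θ_k = (arg(w) + 360°k)/3 for k = 0, 1, ..., 2
Compute each root as (root modulus)(cos θ_k + i sin θ_k) using full-precision intermediates, then round to 4 decimal places.
Roots: -0.8244 + 1.6287i, -0.9983 - 1.5283i, 1.8227 - 0.1004i


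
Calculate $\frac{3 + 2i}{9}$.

Divisor is real, so divide each part by 9:
= 1/3 + (2/9)i


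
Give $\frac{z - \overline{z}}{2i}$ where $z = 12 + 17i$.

z - conjugate(z) = 2bi
(z - conjugate(z))/(2i) = 2bi/(2i) = b = 17


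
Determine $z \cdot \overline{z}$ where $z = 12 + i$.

z * conjugate(z) = |z|^2 = a^2 + b^2
= 12^2 + 1^2 = 145


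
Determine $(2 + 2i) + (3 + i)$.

(2 + 3) + (2 + 1)i = 5 + 3i


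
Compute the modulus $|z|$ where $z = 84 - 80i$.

|z| = sqrt(a^2 + b^2) = sqrt(84^2 + (-80)^2) = sqrt(13456) = 116


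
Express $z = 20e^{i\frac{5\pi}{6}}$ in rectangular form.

a = r cos θ = 20 * -sqrt(3)/2 = -10*sqrt(3)
b = r sin θ = 20 * 1/2 = 10
z = -10*sqrt(3) + 10i


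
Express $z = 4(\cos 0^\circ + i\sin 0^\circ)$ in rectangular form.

a = r cos θ = 4 * 1 = 4
b = r sin θ = 4 * 0 = 0
z = 4


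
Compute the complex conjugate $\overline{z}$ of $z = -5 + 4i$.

If z = a + bi, then conjugate(z) = a - bi
conjugate(-5 + 4i) = -5 - 4i


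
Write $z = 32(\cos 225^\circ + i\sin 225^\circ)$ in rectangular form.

a = r cos θ = 32 * -sqrt(2)/2 = -16*sqrt(2)
b = r sin θ = 32 * -sqrt(2)/2 = -16*sqrt(2)
z = -16*sqrt(2) - 16*sqrt(2)i


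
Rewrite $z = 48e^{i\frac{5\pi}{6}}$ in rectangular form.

a = r cos θ = 48 * -sqrt(3)/2 = -24*sqrt(3)
b = r sin θ = 48 * 1/2 = 24
z = -24*sqrt(3) + 24i


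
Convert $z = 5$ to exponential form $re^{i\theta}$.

r = |z| = sqrt((5)^2 + (0)^2) = sqrt(25 + 0) = sqrt(25) = 5
b = 0 and a > 0, so z lies on the positive real axis: θ = 0
z = 5e^(i*0) = 5


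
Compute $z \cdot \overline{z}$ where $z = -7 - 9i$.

z * conjugate(z) = |z|^2 = a^2 + b^2
= (-7)^2 + (-9)^2 = 130


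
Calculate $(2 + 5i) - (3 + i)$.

(2 - 3) + (5 - 1)i = -1 + 4i


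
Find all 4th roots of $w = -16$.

|w| = 16, arg(w) = 180°
Root modulus = 16^(1/4) = 2
Root arguments: θ_k = (180° + 360°k)/4 for k = 0, 1, ..., 3
Roots: sqrt(2) + sqrt(2)i, -sqrt(2) + sqrt(2)i, -sqrt(2) - sqrt(2)i, sqrt(2) - sqrt(2)i


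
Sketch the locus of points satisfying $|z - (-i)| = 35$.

|z - z0| = r describes a circle centered at z0 with radius r
Here z0 = -i and r = 35
Locus: Circle centered at (0, -1) with radius 35


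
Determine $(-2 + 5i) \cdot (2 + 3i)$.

(a1*a2 - b1*b2) + (a1*b2 + b1*a2)i
= (-4 - 15) + (-6 + 10)i
= -19 + 4i


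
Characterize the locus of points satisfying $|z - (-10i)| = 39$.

|z - z0| = r describes a circle centered at z0 with radius r
Here z0 = -10i and r = 39
Locus: Circle centered at (0, -10) with radius 39


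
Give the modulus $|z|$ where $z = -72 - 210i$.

|z| = sqrt(a^2 + b^2) = sqrt((-72)^2 + (-210)^2) = sqrt(49284) = 222


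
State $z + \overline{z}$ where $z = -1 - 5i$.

z + conjugate(z) = (a + bi) + (a - bi) = 2a
= 2 * (-1) = -2


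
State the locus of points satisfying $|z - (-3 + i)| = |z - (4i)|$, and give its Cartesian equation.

|z - z1| = |z - z2| means z is equidistant from z1 and z2,
i.e. the perpendicular bisector of the segment from (-3, 1) to (0, 4) (midpoint (-3/2, 5/2)).
With z = x + yi, square both sides:
(x - (-3))^2 + (y - 1)^2 = (x - 0)^2 + (y - 4)^2
The x^2 and y^2 terms cancel: 6x + 6y = 16 - 10 = 6
Simplify: x + y = 1
Locus: Perpendicular bisector of the segment from (-3, 1) to (0, 4): the line x + y = 1


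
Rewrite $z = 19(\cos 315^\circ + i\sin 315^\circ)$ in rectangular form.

a = r cos θ = 19 * sqrt(2)/2 = 19*sqrt(2)/2
b = r sin θ = 19 * -sqrt(2)/2 = -19*sqrt(2)/2
z = 19*sqrt(2)/2 - (19*sqrt(2)/2)i


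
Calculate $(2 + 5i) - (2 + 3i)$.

(2 - 2) + (5 - 3)i = 2i


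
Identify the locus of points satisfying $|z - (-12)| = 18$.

|z - z0| = r describes a circle centered at z0 with radius r
Here z0 = -12 and r = 18
Locus: Circle centered at (-12, 0) with radius 18


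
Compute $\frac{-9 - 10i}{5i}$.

Multiply numerator and denominator by conjugate (-5i):
= (-9 - 10i)(-5i) / (0^2 + 5^2)
= (-50 + 45i) / 25
Divide through by 5: (-10 + 9i) / 5
= -2 + (9/5)i


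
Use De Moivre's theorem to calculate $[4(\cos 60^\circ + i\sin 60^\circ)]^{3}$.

By De Moivre: z^n = r^n(cos(nθ) + i sin(nθ))
= 4^3(cos(3*60°) + i sin(3*60°))
= 64(cos 180° + i sin 180°)
= -64


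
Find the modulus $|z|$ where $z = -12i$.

|z| = sqrt(a^2 + b^2) = sqrt(0^2 + (-12)^2) = sqrt(144) = 12


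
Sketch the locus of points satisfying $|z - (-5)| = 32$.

|z - z0| = r describes a circle centered at z0 with radius r
Here z0 = -5 and r = 32
Locus: Circle centered at (-5, 0) with radius 32


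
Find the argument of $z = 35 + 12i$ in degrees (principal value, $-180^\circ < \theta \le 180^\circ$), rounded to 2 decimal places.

θ = arctan(b/a) = arctan(12/35) (quadrant-adjusted) = 18.92°


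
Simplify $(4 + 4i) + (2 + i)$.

(4 + 2) + (4 + 1)i = 6 + 5i


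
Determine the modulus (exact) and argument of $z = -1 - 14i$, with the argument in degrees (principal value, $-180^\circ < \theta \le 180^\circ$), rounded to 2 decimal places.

|z| = sqrt((-1)^2 + (-14)^2) = sqrt(197)
arg(z) = arctan(b/a) = arctan(-14/-1) (quadrant-adjusted) = -94.09°


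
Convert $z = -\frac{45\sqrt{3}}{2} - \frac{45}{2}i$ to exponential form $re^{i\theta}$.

r = |z| = sqrt((-45*sqrt(3)/2)^2 + (-45/2)^2) = sqrt(6075/4 + 2025/4) = sqrt(2025) = 45
θ = arctan(b/a) = arctan(-22.5/-38.9711) (quadrant-adjusted) = 210° = 7π/6
z = 45e^(i*7π/6)


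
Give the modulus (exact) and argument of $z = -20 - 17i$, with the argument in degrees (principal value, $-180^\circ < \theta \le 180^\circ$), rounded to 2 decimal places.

|z| = sqrt((-20)^2 + (-17)^2) = sqrt(689)
arg(z) = arctan(b/a) = arctan(-17/-20) (quadrant-adjusted) = -139.64°


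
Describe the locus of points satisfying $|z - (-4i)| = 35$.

|z - z0| = r describes a circle centered at z0 with radius r
Here z0 = -4i and r = 35
Locus: Circle centered at (0, -4) with radius 35


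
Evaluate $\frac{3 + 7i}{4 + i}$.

Multiply numerator and denominator by conjugate (4 - i):
= (3 + 7i)(4 - i) / (4^2 + 1^2)
= (19 + 25i) / 17
= 19/17 + (25/17)i


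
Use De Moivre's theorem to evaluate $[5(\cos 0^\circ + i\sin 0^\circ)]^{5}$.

By De Moivre: z^n = r^n(cos(nθ) + i sin(nθ))
= 5^5(cos(5*0°) + i sin(5*0°))
= 3125(cos 0° + i sin 0°)
= 3125


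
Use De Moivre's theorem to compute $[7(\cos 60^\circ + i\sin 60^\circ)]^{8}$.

By De Moivre: z^n = r^n(cos(nθ) + i sin(nθ))
= 7^8(cos(8*60°) + i sin(8*60°))
= 5764801(cos 120° + i sin 120°)
= -5764801/2 + (5764801*sqrt(3)/2)i


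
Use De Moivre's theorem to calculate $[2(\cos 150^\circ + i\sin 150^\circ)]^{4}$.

By De Moivre: z^n = r^n(cos(nθ) + i sin(nθ))
= 2^4(cos(4*150°) + i sin(4*150°))
= 16(cos 240° + i sin 240°)
= -8 - 8*sqrt(3)i


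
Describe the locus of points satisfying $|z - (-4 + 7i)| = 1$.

|z - z0| = r describes a circle centered at z0 with radius r
Here z0 = -4 + 7i and r = 1
Locus: Circle centered at (-4, 7) with radius 1


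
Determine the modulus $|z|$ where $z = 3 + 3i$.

|z| = sqrt(a^2 + b^2) = sqrt(3^2 + 3^2) = sqrt(18) = sqrt(18)


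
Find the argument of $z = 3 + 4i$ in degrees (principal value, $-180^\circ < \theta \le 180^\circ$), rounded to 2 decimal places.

θ = arctan(b/a) = arctan(4/3) (quadrant-adjusted) = 53.13°


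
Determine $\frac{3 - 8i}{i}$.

Multiply numerator and denominator by conjugate (-i):
= (3 - 8i)(-i) / (0^2 + 1^2)
= (-8 - 3i) / 1
= -8 - 3i


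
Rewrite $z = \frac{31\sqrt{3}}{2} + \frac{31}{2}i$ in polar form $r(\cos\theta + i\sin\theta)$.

r = |z| = sqrt(a^2 + b^2) = sqrt((31*sqrt(3)/2)^2 + (31/2)^2) = sqrt(2883/4 + 961/4) = sqrt(961) = 31
θ = arctan(b/a) = arctan(15.5/26.8468) (quadrant-adjusted) = 30°
z = 31(cos 30° + i sin 30°)


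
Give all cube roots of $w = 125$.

|w| = 125, arg(w) = 0°
Root modulus = 125^(1/3) = 5
Root arguments: θ_k = (0° + 360°k)/3 for k = 0, 1, ..., 2
Roots: 5, -5/2 + (5*sqrt(3)/2)i, -5/2 - (5*sqrt(3)/2)i


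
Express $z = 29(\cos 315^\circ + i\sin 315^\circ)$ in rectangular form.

a = r cos θ = 29 * sqrt(2)/2 = 29*sqrt(2)/2
b = r sin θ = 29 * -sqrt(2)/2 = -29*sqrt(2)/2
z = 29*sqrt(2)/2 - (29*sqrt(2)/2)i


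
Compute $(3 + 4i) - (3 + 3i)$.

(3 - 3) + (4 - 3)i = i


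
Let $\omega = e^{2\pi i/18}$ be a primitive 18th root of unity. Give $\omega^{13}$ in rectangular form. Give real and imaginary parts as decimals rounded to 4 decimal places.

ω^13 = e^(2πi·13/18) = e^(i·13π/9)
= cos(13π/9) + i sin(13π/9)
= -0.1736 - 0.9848i


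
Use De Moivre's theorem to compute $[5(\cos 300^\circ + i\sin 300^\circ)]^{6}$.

By De Moivre: z^n = r^n(cos(nθ) + i sin(nθ))
= 5^6(cos(6*300°) + i sin(6*300°))
= 15625(cos 0° + i sin 0°)
= 15625


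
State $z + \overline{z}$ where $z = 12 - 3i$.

z + conjugate(z) = (a + bi) + (a - bi) = 2a
= 2 * 12 = 24


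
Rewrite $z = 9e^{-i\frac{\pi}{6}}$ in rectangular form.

a = r cos θ = 9 * sqrt(3)/2 = 9*sqrt(3)/2
b = r sin θ = 9 * -1/2 = -9/2
z = 9*sqrt(3)/2 - (9/2)i


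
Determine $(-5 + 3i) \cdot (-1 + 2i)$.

(a1*a2 - b1*b2) + (a1*b2 + b1*a2)i
= (5 - 6) + (-10 + (-3))i
= -1 - 13i


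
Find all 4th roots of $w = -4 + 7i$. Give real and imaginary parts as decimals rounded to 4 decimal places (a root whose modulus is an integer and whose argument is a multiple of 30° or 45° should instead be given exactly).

|w| = sqrt(65) ≈ 8.062258, arg(w) ≈ 119.744881°
Root modulus = sqrt(65)^(1/4) ≈ 1.685055
Root arguments: θ_k = (arg(w) + 360°k)/4 for k = 0, 1, ..., 3
Compute each root as (root modulus)(cos θ_k + i sin θ_k) using full-precision intermediates, then round to 4 decimal places.
Roots: 1.4602 + 0.8409i, -0.8409 + 1.4602i, -1.4602 - 0.8409i, 0.8409 - 1.4602i


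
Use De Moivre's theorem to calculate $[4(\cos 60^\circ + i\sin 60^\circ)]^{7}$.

By De Moivre: z^n = r^n(cos(nθ) + i sin(nθ))
= 4^7(cos(7*60°) + i sin(7*60°))
= 16384(cos 60° + i sin 60°)
= 8192 + 8192*sqrt(3)i


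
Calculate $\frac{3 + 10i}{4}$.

Divisor is real, so divide each part by 4:
= 3/4 + (5/2)i


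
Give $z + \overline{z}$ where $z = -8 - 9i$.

z + conjugate(z) = (a + bi) + (a - bi) = 2a
= 2 * (-8) = -16


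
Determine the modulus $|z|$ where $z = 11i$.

|z| = sqrt(a^2 + b^2) = sqrt(0^2 + 11^2) = sqrt(121) = 11


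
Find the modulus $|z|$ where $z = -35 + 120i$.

|z| = sqrt(a^2 + b^2) = sqrt((-35)^2 + 120^2) = sqrt(15625) = 125


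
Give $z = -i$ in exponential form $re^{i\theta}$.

r = |z| = sqrt((0)^2 + (-1)^2) = sqrt(0 + 1) = sqrt(1) = 1
a = 0 and b < 0, so z lies on the negative imaginary axis: θ = -90° = -π/2
z = 1e^(-i*π/2)


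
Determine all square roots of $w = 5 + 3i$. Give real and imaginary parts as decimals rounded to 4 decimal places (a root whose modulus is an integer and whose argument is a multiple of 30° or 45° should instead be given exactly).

|w| = sqrt(34) ≈ 5.830952, arg(w) ≈ 30.963757°
Root modulus = sqrt(34)^(1/2) ≈ 2.414736
Root arguments: θ_k = (arg(w) + 360°k)/2 for k = 0, 1, ..., 1
Compute each root as (root modulus)(cos θ_k + i sin θ_k) using full-precision intermediates, then round to 4 decimal places.
Roots: 2.3271 + 0.6446i, -2.3271 - 0.6446i


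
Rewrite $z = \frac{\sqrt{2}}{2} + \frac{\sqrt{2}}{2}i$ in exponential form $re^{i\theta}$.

r = |z| = sqrt((sqrt(2)/2)^2 + (sqrt(2)/2)^2) = sqrt(1/2 + 1/2) = sqrt(1) = 1
θ = arctan(b/a) = arctan(0.7071/0.7071) (quadrant-adjusted) = 45° = π/4
z = 1e^(i*π/4)


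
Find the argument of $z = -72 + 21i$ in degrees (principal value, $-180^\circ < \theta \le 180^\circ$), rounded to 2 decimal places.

θ = arctan(b/a) = arctan(21/-72) (quadrant-adjusted) = 163.74°


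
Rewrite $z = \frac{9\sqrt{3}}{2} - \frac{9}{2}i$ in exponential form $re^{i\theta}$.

r = |z| = sqrt((9*sqrt(3)/2)^2 + (-9/2)^2) = sqrt(243/4 + 81/4) = sqrt(81) = 9
θ = arctan(b/a) = arctan(-4.5/7.7942) (quadrant-adjusted) = -30° = -π/6
z = 9e^(-i*π/6)


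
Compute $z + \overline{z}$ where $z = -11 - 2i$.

z + conjugate(z) = (a + bi) + (a - bi) = 2a
= 2 * (-11) = -22


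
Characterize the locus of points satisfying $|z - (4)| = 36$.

|z - z0| = r describes a circle centered at z0 with radius r
Here z0 = 4 and r = 36
Locus: Circle centered at (4, 0) with radius 36


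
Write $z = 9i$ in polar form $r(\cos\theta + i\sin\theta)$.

r = |z| = sqrt(a^2 + b^2) = sqrt((0)^2 + (9)^2) = sqrt(0 + 81) = sqrt(81) = 9
a = 0 and b > 0, so z lies on the positive imaginary axis: θ = 90°
z = 9(cos 90° + i sin 90°)


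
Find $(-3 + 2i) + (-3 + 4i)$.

(-3 + (-3)) + (2 + 4)i = -6 + 6i


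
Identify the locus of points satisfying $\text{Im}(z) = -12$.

Im(z) = y where z = x + yi; the equation y = -12 is satisfied by all points with that y-coordinate
Locus: Horizontal line y = -12


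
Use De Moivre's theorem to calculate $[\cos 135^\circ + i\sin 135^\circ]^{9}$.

By De Moivre: z^n = r^n(cos(nθ) + i sin(nθ))
= 1^9(cos(9*135°) + i sin(9*135°))
= 1(cos 135° + i sin 135°)
= -sqrt(2)/2 + (sqrt(2)/2)i


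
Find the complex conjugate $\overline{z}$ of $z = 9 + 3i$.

If z = a + bi, then conjugate(z) = a - bi
conjugate(9 + 3i) = 9 - 3i


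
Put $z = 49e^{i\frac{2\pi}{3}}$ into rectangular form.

a = r cos θ = 49 * -1/2 = -49/2
b = r sin θ = 49 * sqrt(3)/2 = 49*sqrt(3)/2
z = -49/2 + (49*sqrt(3)/2)i


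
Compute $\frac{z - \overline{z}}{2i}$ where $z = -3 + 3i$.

z - conjugate(z) = 2bi
(z - conjugate(z))/(2i) = 2bi/(2i) = b = 3


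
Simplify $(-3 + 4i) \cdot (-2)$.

(a1*a2 - b1*b2) + (a1*b2 + b1*a2)i
= (6 - 0) + (0 + (-8))i
= 6 - 8i


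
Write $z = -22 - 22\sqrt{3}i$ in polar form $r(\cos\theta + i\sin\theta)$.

r = |z| = sqrt(a^2 + b^2) = sqrt((-22)^2 + (-22*sqrt(3))^2) = sqrt(484 + 1452) = sqrt(1936) = 44
θ = arctan(b/a) = arctan(-38.1051/-22) (quadrant-adjusted) = 240°
z = 44(cos 240° + i sin 240°)


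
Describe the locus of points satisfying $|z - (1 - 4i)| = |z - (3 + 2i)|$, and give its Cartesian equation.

|z - z1| = |z - z2| means z is equidistant from z1 and z2,
i.e. the perpendicular bisector of the segment from (1, -4) to (3, 2) (midpoint (2, -1)).
With z = x + yi, square both sides:
(x - 1)^2 + (y - (-4))^2 = (x - 3)^2 + (y - 2)^2
The x^2 and y^2 terms cancel: 4x + 12y = 13 - 17 = -4
Simplify: x + 3y = -1
Locus: Perpendicular bisector of the segment from (1, -4) to (3, 2): the line x + 3y = -1


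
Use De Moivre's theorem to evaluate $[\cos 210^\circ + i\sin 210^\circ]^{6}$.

By De Moivre: z^n = r^n(cos(nθ) + i sin(nθ))
= 1^6(cos(6*210°) + i sin(6*210°))
= 1(cos 180° + i sin 180°)
= -1


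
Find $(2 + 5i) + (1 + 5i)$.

(2 + 1) + (5 + 5)i = 3 + 10i


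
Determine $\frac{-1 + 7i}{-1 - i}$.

Multiply numerator and denominator by conjugate (-1 + i):
= (-1 + 7i)(-1 + i) / ((-1)^2 + (-1)^2)
= (-6 - 8i) / 2
= -3 - 4i


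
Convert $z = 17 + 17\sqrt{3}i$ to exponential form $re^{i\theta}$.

r = |z| = sqrt((17)^2 + (17*sqrt(3))^2) = sqrt(289 + 867) = sqrt(1156) = 34
θ = arctan(b/a) = arctan(29.4449/17) (quadrant-adjusted) = 60° = π/3
z = 34e^(i*π/3)


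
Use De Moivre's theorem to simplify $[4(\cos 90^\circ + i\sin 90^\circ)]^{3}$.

By De Moivre: z^n = r^n(cos(nθ) + i sin(nθ))
= 4^3(cos(3*90°) + i sin(3*90°))
= 64(cos 270° + i sin 270°)
= -64i


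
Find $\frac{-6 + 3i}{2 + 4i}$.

Multiply numerator and denominator by conjugate (2 - 4i):
= (-6 + 3i)(2 - 4i) / (2^2 + 4^2)
= (30i) / 20
Divide through by 10: (3i) / 2
= 0 + (3/2)i


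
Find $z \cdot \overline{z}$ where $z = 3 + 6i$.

z * conjugate(z) = |z|^2 = a^2 + b^2
= 3^2 + 6^2 = 45


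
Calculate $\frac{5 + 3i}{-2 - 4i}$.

Multiply numerator and denominator by conjugate (-2 + 4i):
= (5 + 3i)(-2 + 4i) / ((-2)^2 + (-4)^2)
= (-22 + 14i) / 20
Divide through by 2: (-11 + 7i) / 10
= -11/10 + (7/10)i


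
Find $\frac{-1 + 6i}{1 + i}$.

Multiply numerator and denominator by conjugate (1 - i):
= (-1 + 6i)(1 - i) / (1^2 + 1^2)
= (5 + 7i) / 2
= 5/2 + (7/2)i


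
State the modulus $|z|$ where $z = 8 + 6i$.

|z| = sqrt(a^2 + b^2) = sqrt(8^2 + 6^2) = sqrt(100) = 10


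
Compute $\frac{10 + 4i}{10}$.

Divisor is real, so divide each part by 10:
= 1 + (2/5)i


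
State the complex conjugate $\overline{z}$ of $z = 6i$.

If z = a + bi, then conjugate(z) = a - bi
conjugate(6i) = -6i


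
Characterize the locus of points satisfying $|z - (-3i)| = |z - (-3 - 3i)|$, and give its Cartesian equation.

|z - z1| = |z - z2| means z is equidistant from z1 and z2,
i.e. the perpendicular bisector of the segment from (0, -3) to (-3, -3) (midpoint (-3/2, -3)).
With z = x + yi, square both sides:
(x - 0)^2 + (y - (-3))^2 = (x - (-3))^2 + (y - (-3))^2
The x^2 and y^2 terms cancel: -6x + 0y = 18 - 9 = 9
Simplify: x = -3/2
Locus: Perpendicular bisector of the segment from (0, -3) to (-3, -3): the line x = -3/2


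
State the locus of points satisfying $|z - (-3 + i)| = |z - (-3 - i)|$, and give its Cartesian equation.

|z - z1| = |z - z2| means z is equidistant from z1 and z2,
i.e. the perpendicular bisector of the segment from (-3, 1) to (-3, -1) (midpoint (-3, 0)).
With z = x + yi, square both sides:
(x - (-3))^2 + (y - 1)^2 = (x - (-3))^2 + (y - (-1))^2
The x^2 and y^2 terms cancel: 0x + (-4)y = 10 - 10 = 0
Simplify: y = 0
Locus: Perpendicular bisector of the segment from (-3, 1) to (-3, -1): the line y = 0


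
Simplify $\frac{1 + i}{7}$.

Divisor is real, so divide each part by 7:
= 1/7 + (1/7)i


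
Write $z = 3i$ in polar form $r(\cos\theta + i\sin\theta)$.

r = |z| = sqrt(a^2 + b^2) = sqrt((0)^2 + (3)^2) = sqrt(0 + 9) = sqrt(9) = 3
a = 0 and b > 0, so z lies on the positive imaginary axis: θ = 90°
z = 3(cos 90° + i sin 90°)


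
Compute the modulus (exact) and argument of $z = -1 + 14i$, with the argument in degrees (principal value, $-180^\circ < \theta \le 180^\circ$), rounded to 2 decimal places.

|z| = sqrt((-1)^2 + 14^2) = sqrt(197)
arg(z) = arctan(b/a) = arctan(14/-1) (quadrant-adjusted) = 94.09°


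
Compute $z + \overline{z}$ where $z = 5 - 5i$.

z + conjugate(z) = (a + bi) + (a - bi) = 2a
= 2 * 5 = 10


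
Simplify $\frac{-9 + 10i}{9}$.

Divisor is real, so divide each part by 9:
= -1 + (10/9)i


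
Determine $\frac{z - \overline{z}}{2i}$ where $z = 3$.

z - conjugate(z) = 2bi
(z - conjugate(z))/(2i) = 2bi/(2i) = b = 0


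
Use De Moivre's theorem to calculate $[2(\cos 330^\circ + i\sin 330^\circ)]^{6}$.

By De Moivre: z^n = r^n(cos(nθ) + i sin(nθ))
= 2^6(cos(6*330°) + i sin(6*330°))
= 64(cos 180° + i sin 180°)
= -64


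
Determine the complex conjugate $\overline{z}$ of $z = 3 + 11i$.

If z = a + bi, then conjugate(z) = a - bi
conjugate(3 + 11i) = 3 - 11i


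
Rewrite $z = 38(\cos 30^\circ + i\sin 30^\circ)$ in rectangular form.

a = r cos θ = 38 * sqrt(3)/2 = 19*sqrt(3)
b = r sin θ = 38 * 1/2 = 19
z = 19*sqrt(3) + 19i


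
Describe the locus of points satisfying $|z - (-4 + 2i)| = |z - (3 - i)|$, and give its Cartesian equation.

|z - z1| = |z - z2| means z is equidistant from z1 and z2,
i.e. the perpendicular bisector of the segment from (-4, 2) to (3, -1) (midpoint (-1/2, 1/2)).
With z = x + yi, square both sides:
(x - (-4))^2 + (y - 2)^2 = (x - 3)^2 + (y - (-1))^2
The x^2 and y^2 terms cancel: 14x + (-6)y = 10 - 20 = -10
Simplify: 7x - 3y = -5
Locus: Perpendicular bisector of the segment from (-4, 2) to (3, -1): the line 7x - 3y = -5


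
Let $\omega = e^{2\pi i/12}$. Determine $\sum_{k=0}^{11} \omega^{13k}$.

Let ζ = ω^13 = e^(2πi·13/12). Since 12 ∤ 13, ζ ≠ 1.
Sum = Σ_{k=0}^{11} ζ^k = (ζ^12 - 1)/(ζ - 1) = (ω^{13·12} - 1)/(ζ - 1) = (1 - 1)/(ζ - 1) = 0


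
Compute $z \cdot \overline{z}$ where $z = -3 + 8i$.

z * conjugate(z) = |z|^2 = a^2 + b^2
= (-3)^2 + 8^2 = 73


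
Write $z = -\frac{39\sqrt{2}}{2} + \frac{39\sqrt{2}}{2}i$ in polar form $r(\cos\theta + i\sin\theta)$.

r = |z| = sqrt(a^2 + b^2) = sqrt((-39*sqrt(2)/2)^2 + (39*sqrt(2)/2)^2) = sqrt(1521/2 + 1521/2) = sqrt(1521) = 39
θ = arctan(b/a) = arctan(27.5772/-27.5772) (quadrant-adjusted) = 135°
z = 39(cos 135° + i sin 135°)


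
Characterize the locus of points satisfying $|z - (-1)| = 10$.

|z - z0| = r describes a circle centered at z0 with radius r
Here z0 = -1 and r = 10
Locus: Circle centered at (-1, 0) with radius 10


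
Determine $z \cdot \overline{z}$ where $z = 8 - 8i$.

z * conjugate(z) = |z|^2 = a^2 + b^2
= 8^2 + (-8)^2 = 128


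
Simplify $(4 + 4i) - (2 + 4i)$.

(4 - 2) + (4 - 4)i = 2


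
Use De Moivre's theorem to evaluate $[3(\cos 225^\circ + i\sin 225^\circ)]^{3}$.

By De Moivre: z^n = r^n(cos(nθ) + i sin(nθ))
= 3^3(cos(3*225°) + i sin(3*225°))
= 27(cos 315° + i sin 315°)
= 27*sqrt(2)/2 - (27*sqrt(2)/2)i


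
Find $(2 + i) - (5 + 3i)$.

(2 - 5) + (1 - 3)i = -3 - 2i


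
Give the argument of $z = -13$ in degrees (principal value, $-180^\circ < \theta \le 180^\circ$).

b = 0 and a < 0, so z lies on the negative real axis: θ = 180°


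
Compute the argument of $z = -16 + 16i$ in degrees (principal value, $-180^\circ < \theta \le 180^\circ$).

θ = arctan(b/a) = arctan(16/-16) (quadrant-adjusted) = 135°


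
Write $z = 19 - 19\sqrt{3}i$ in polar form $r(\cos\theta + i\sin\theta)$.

r = |z| = sqrt(a^2 + b^2) = sqrt((19)^2 + (-19*sqrt(3))^2) = sqrt(361 + 1083) = sqrt(1444) = 38
θ = arctan(b/a) = arctan(-32.909/19) (quadrant-adjusted) = 300°
z = 38(cos 300° + i sin 300°)


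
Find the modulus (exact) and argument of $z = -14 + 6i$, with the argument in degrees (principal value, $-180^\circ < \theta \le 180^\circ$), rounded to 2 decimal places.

|z| = sqrt((-14)^2 + 6^2) = sqrt(232)
arg(z) = arctan(b/a) = arctan(6/-14) (quadrant-adjusted) = 156.80°


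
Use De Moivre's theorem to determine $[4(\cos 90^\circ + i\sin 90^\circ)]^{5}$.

By De Moivre: z^n = r^n(cos(nθ) + i sin(nθ))
= 4^5(cos(5*90°) + i sin(5*90°))
= 1024(cos 90° + i sin 90°)
= 1024i


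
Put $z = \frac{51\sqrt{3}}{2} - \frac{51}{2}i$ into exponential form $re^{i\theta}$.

r = |z| = sqrt((51*sqrt(3)/2)^2 + (-51/2)^2) = sqrt(7803/4 + 2601/4) = sqrt(2601) = 51
θ = arctan(b/a) = arctan(-25.5/44.1673) (quadrant-adjusted) = -30° = -π/6
z = 51e^(-i*π/6)
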